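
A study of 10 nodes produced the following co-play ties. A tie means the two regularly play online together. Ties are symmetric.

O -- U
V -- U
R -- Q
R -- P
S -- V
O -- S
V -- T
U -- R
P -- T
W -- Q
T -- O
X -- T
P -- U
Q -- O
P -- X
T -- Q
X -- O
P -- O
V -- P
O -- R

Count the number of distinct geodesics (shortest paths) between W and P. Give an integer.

The shortest distance is 3. The length-3 paths are: W–Q–T–P; W–Q–R–P; W–Q–O–P.
That gives 3 distinct shortest paths.

3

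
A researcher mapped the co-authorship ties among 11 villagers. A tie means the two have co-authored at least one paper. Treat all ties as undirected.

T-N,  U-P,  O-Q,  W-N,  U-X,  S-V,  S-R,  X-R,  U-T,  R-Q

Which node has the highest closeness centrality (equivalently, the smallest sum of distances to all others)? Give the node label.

X

Farness (sum of distances to all others) for each node — N:36, O:40, P:33, Q:31, R:24, S:31, T:29, U:24, V:40, W:45, X:23.
The smallest farness is 23, for X, so X has the highest closeness.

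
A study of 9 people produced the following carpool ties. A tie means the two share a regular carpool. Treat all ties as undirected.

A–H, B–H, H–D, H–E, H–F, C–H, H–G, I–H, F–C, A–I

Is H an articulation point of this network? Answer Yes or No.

Yes

Removing H leaves {E} with no path to {G}, so the network splits into 6 components. H is a cut vertex.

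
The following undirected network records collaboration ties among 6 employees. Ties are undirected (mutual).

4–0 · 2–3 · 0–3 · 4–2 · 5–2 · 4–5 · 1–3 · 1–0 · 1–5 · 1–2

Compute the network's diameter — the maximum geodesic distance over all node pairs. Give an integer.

Eccentricity of each node (its greatest distance to any other): 0:2, 1:2, 2:2, 3:2, 4:2, 5:2.
The maximum eccentricity is 2, realized for instance by the pair 4–3 via 4 – 0 – 3. So the diameter is 2.

2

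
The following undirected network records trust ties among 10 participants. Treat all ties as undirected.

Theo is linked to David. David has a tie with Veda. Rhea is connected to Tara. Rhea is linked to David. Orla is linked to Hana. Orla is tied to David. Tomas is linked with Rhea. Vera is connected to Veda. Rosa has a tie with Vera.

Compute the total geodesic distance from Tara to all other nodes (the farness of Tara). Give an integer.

Distances from Tara: David:2, Hana:4, Orla:3, Rhea:1, Rosa:5, Theo:3, Tomas:2, Veda:3, Vera:4.
Sum = 2 + 4 + 3 + 1 + 5 + 3 + 2 + 3 + 4 = 27.

27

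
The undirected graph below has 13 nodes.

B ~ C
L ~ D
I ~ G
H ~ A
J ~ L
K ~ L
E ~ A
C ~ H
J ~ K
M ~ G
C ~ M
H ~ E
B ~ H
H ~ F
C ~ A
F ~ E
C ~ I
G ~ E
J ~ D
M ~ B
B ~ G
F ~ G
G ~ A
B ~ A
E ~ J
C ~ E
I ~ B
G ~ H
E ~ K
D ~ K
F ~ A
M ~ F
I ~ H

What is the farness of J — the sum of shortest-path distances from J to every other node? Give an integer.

Distances from J: A:2, B:3, C:2, D:1, E:1, F:2, G:2, H:2, I:3, K:1, L:1, M:3.
Sum = 2 + 3 + 2 + 1 + 1 + 2 + 2 + 2 + 3 + 1 + 1 + 3 = 23.

23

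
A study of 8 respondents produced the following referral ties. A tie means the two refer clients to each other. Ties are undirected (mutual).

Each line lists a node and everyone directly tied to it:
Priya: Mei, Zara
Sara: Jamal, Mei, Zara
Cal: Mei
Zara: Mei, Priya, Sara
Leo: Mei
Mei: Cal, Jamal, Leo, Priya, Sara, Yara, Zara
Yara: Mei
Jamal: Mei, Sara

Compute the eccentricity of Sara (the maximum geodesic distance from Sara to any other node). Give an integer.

2

Distances from Sara: Cal:2, Jamal:1, Leo:2, Mei:1, Priya:2, Yara:2, Zara:1.
The largest is 2 (to Cal, Yara, Priya, and Leo), so the eccentricity of Sara is 2.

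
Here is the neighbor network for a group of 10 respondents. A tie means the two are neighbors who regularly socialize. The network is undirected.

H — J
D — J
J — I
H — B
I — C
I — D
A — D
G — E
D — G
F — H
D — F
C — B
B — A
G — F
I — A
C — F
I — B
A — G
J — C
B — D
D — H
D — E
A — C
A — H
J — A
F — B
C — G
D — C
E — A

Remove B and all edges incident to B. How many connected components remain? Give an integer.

1

B's neighbors (A, C, D, F, H, and I) remain reachable from one another through other ties, so the rest of the network stays in one piece.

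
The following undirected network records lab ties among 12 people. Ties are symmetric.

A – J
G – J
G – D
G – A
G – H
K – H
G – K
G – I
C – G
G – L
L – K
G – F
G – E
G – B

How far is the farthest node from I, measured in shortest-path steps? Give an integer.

Distances from I: A:2, B:2, C:2, D:2, E:2, F:2, G:1, H:2, J:2, K:2, L:2.
The largest is 2 (to F, C, D, J, H, B, A, K, L, and E), so the eccentricity of I is 2.

2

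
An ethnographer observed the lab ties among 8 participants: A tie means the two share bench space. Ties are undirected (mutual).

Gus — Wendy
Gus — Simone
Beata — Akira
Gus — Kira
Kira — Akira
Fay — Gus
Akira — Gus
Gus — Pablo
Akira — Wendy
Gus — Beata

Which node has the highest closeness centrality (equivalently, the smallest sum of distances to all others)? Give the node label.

Gus

Farness (sum of distances to all others) for each node — Akira:10, Beata:12, Fay:13, Gus:7, Kira:12, Pablo:13, Simone:13, Wendy:12.
The smallest farness is 7, for Gus, so Gus has the highest closeness.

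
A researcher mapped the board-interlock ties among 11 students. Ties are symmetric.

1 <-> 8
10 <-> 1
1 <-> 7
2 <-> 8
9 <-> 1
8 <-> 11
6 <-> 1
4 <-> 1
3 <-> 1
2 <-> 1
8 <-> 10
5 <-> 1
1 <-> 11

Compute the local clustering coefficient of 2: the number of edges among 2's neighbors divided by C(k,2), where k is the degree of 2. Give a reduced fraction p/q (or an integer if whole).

2's neighbors: 1 and 8 (k = 2).
Possible neighbor pairs: C(2,2) = 1. Edges among them: 1–8 → e = 1.
Clustering(2) = 1/1.

1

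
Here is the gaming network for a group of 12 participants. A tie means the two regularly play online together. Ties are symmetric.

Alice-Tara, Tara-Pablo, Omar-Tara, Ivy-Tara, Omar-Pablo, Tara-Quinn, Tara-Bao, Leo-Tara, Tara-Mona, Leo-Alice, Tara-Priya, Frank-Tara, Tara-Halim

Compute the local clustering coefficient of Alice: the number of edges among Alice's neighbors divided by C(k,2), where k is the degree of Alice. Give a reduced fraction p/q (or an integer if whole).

Alice's neighbors: Leo and Tara (k = 2).
Possible neighbor pairs: C(2,2) = 1. Edges among them: Leo–Tara → e = 1.
Clustering(Alice) = 1/1.

1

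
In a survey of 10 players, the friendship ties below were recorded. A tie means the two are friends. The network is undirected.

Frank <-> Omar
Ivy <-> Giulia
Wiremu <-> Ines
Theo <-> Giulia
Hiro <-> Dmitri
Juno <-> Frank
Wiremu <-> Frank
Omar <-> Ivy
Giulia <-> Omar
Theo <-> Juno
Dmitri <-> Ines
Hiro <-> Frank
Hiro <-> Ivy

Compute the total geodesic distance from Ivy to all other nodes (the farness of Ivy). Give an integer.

18

Distances from Ivy: Dmitri:2, Frank:2, Giulia:1, Hiro:1, Ines:3, Juno:3, Omar:1, Theo:2, Wiremu:3.
Sum = 2 + 2 + 1 + 1 + 3 + 3 + 1 + 2 + 3 = 18.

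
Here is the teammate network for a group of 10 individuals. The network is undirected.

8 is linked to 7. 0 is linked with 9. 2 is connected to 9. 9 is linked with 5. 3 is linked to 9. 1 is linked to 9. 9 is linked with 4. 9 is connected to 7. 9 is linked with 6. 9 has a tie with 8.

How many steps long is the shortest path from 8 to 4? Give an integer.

One shortest route is 8 – 9 – 4, which uses 2 edges, and 8 and 4 are not directly tied, so nothing shorter exists. So d(8,4) = 2.

2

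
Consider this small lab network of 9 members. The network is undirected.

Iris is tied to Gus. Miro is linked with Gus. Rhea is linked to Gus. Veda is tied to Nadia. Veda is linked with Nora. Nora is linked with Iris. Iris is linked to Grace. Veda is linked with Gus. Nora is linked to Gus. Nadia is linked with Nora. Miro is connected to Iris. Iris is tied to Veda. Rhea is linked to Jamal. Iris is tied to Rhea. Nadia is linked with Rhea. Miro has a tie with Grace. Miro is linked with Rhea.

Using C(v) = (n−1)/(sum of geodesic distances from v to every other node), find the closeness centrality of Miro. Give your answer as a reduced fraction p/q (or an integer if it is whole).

Distances from Miro: Grace:1, Gus:1, Iris:1, Jamal:2, Nadia:2, Nora:2, Rhea:1, Veda:2. Sum = 12.
n = 9, so closeness = 8/12 = 2/3.

2/3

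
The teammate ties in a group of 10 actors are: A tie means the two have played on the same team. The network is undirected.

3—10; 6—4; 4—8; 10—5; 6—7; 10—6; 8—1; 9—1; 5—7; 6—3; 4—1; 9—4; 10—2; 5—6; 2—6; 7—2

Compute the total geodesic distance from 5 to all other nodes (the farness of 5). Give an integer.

Distances from 5: 1:3, 2:2, 3:2, 4:2, 6:1, 7:1, 8:3, 9:3, 10:1.
Sum = 3 + 2 + 2 + 2 + 1 + 1 + 3 + 3 + 1 = 18.

18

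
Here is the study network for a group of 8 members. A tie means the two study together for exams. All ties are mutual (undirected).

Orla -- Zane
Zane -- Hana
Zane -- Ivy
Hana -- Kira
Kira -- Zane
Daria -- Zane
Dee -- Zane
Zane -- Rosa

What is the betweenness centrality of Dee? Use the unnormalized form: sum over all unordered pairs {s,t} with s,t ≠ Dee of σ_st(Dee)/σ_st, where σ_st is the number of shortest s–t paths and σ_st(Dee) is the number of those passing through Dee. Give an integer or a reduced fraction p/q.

0

No shortest path between any pair of other nodes passes through Dee.
Summing the contributions gives betweenness(Dee) = 0.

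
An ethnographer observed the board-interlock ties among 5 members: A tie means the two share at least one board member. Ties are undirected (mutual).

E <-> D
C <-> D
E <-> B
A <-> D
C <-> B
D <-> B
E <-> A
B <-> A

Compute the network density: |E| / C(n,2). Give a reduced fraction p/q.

There are 8 edges and 5 nodes, so the maximum possible is C(5,2) = 10.
Density = 8/10 = 4/5.

4/5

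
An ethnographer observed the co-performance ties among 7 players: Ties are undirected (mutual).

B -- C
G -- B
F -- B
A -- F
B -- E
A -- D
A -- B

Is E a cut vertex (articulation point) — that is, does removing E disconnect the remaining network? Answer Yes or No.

No

Even without E, every remaining node can still reach every other (the residual graph is connected), so E is not a cut vertex.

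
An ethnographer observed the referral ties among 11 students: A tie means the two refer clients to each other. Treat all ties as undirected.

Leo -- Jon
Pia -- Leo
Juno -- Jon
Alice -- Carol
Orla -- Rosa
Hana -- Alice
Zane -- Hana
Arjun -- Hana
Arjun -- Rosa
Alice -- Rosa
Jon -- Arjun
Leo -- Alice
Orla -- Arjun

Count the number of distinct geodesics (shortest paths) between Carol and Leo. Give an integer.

1

The shortest distance is 2, and the only length-2 path is Carol–Alice–Leo. So there is exactly 1 shortest path.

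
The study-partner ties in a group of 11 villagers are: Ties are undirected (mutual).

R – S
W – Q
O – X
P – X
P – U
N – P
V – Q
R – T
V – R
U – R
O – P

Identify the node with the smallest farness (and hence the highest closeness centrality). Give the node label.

R

Farness (sum of distances to all others) for each node — N:33, O:32, P:24, Q:32, R:20, S:29, T:29, U:21, V:25, W:41, X:32.
The smallest farness is 20, for R, so R has the highest closeness.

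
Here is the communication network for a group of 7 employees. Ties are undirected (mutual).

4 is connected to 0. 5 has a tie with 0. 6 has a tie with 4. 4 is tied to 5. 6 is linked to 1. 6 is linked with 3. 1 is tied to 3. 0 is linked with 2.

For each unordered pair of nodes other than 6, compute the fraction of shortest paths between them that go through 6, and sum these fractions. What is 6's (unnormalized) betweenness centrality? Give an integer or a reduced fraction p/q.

8

Pairs whose geodesics pass through 6 — 5–1: 1; 5–3: 1; 2–1: 1; 2–3: 1; 0–1: 1; 0–3: 1; 4–1: 1; 4–3: 1.
All other pairs contribute 0.
Summing the contributions gives betweenness(6) = 8.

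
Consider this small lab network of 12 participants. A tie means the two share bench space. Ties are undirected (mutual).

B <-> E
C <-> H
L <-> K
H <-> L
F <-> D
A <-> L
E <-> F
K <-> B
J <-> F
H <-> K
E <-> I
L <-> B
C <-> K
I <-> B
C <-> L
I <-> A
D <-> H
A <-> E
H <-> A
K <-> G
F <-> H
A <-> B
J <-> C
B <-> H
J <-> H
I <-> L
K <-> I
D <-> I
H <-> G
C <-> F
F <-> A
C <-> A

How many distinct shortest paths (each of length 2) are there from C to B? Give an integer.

The shortest distance is 2. The length-2 paths are: C–K–B; C–H–B; C–A–B; C–L–B.
That gives 4 distinct shortest paths.

4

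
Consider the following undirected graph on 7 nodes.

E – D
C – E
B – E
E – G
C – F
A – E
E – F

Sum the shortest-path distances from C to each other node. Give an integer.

10

Distances from C: A:2, B:2, D:2, E:1, F:1, G:2.
Sum = 2 + 2 + 2 + 1 + 1 + 2 = 10.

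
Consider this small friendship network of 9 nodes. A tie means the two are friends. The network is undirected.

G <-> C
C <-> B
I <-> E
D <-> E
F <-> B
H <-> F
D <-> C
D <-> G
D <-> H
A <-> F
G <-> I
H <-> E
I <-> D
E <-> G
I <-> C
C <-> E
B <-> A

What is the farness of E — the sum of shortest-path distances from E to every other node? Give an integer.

12

Distances from E: A:3, B:2, C:1, D:1, F:2, G:1, H:1, I:1.
Sum = 3 + 2 + 1 + 1 + 2 + 1 + 1 + 1 = 12.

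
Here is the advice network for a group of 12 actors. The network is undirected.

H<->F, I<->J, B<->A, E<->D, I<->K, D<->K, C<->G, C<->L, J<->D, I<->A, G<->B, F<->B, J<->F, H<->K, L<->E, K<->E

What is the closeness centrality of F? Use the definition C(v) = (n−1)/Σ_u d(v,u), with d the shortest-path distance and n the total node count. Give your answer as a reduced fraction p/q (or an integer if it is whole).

11/23

Distances from F: A:2, B:1, C:3, D:2, E:3, G:2, H:1, I:2, J:1, K:2, L:4. Sum = 23.
n = 12, so closeness = 11/23.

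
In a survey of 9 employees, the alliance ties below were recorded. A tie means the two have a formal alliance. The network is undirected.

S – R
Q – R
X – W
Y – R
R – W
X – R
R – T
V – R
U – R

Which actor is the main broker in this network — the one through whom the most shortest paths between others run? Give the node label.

R

Unnormalized betweenness of each node: Q:0, R:27, S:0, T:0, U:0, V:0, W:0, X:0, Y:0.
R has the largest value, 27, making it the main broker — the node through which the most shortest paths run.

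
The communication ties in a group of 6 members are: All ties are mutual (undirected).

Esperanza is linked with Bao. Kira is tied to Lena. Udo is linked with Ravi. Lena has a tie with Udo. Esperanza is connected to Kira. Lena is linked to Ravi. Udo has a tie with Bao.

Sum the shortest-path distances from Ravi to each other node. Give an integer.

9

Distances from Ravi: Bao:2, Esperanza:3, Kira:2, Lena:1, Udo:1.
Sum = 2 + 3 + 2 + 1 + 1 = 9.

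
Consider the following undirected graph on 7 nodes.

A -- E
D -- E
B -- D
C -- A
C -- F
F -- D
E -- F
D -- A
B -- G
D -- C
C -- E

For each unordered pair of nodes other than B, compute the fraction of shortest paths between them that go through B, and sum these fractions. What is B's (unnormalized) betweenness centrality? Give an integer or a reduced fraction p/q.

5

Pairs whose geodesics pass through B — G–D: 1; G–F: 1; G–C: 1; G–A: 1; G–E: 1.
All other pairs contribute 0.
Summing the contributions gives betweenness(B) = 5.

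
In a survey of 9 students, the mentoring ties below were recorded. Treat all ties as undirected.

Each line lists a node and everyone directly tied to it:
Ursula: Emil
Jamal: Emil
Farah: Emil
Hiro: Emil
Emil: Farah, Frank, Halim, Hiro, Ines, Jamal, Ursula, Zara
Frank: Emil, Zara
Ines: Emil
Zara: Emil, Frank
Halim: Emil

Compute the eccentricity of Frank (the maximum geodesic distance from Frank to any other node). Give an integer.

Distances from Frank: Emil:1, Farah:2, Halim:2, Hiro:2, Ines:2, Jamal:2, Ursula:2, Zara:1.
The largest is 2 (to Halim, Hiro, Jamal, Farah, Ines, and Ursula), so the eccentricity of Frank is 2.

2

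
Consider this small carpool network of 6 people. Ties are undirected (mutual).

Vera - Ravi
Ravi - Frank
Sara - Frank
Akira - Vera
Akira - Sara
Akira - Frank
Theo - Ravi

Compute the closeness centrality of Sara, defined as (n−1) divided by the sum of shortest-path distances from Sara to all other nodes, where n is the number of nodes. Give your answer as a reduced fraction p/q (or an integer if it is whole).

Distances from Sara: Akira:1, Frank:1, Ravi:2, Theo:3, Vera:2. Sum = 9.
n = 6, so closeness = 5/9.

5/9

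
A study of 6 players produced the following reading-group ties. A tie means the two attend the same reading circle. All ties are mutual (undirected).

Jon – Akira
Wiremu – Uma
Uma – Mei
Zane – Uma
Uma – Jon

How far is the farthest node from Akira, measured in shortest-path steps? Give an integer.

Distances from Akira: Jon:1, Mei:3, Uma:2, Wiremu:3, Zane:3.
The largest is 3 (to Mei, Zane, and Wiremu), so the eccentricity of Akira is 3.

3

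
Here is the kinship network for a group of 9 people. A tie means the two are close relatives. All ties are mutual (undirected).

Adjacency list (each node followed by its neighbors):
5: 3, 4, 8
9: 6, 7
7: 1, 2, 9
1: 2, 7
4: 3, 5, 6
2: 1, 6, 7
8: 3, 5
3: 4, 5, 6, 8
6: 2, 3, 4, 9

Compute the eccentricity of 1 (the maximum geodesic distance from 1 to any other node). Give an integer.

4

Distances from 1: 2:1, 3:3, 4:3, 5:4, 6:2, 7:1, 8:4, 9:2.
The largest is 4 (to 5 and 8), so the eccentricity of 1 is 4.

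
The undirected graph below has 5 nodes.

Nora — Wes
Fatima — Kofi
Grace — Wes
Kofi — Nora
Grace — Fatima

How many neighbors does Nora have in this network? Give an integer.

2

Nora is directly tied to Kofi and Wes. That is 2 neighbors, so the degree of Nora is 2.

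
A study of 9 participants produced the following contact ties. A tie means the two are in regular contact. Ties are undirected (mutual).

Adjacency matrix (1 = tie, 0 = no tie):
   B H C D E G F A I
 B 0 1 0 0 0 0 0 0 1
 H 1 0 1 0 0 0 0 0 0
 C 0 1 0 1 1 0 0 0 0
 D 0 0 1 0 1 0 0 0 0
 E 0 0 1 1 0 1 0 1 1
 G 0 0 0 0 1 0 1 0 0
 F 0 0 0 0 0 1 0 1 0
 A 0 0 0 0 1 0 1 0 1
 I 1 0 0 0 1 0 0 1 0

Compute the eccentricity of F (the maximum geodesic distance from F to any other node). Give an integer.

4

Distances from F: A:1, B:3, C:3, D:3, E:2, G:1, H:4, I:2.
The largest is 4 (to H), so the eccentricity of F is 4.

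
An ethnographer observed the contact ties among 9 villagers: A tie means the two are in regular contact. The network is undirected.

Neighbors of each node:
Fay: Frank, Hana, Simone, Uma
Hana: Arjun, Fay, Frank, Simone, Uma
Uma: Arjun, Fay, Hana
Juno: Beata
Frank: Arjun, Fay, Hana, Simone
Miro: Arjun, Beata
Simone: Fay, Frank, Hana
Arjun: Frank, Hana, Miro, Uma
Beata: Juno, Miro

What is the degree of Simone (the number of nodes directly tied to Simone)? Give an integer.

3

Simone is directly tied to Fay, Frank, and Hana. That is 3 neighbors, so the degree of Simone is 3.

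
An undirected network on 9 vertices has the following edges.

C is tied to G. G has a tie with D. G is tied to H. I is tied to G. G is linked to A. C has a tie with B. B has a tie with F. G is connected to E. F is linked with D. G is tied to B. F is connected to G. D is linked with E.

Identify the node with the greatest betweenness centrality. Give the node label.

Unnormalized betweenness of each node: A:0, B:1/2, C:0, D:1/2, E:0, F:1/2, G:45/2, H:0, I:0.
G has the largest value, 45/2, making it the main broker — the node through which the most shortest paths run.

G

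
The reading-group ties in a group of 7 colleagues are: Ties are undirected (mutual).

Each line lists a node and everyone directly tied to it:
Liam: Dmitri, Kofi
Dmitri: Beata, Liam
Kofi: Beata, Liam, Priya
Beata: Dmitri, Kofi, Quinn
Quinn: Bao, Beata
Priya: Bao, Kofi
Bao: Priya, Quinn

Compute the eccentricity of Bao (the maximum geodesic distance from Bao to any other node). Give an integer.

Distances from Bao: Beata:2, Dmitri:3, Kofi:2, Liam:3, Priya:1, Quinn:1.
The largest is 3 (to Dmitri and Liam), so the eccentricity of Bao is 3.

3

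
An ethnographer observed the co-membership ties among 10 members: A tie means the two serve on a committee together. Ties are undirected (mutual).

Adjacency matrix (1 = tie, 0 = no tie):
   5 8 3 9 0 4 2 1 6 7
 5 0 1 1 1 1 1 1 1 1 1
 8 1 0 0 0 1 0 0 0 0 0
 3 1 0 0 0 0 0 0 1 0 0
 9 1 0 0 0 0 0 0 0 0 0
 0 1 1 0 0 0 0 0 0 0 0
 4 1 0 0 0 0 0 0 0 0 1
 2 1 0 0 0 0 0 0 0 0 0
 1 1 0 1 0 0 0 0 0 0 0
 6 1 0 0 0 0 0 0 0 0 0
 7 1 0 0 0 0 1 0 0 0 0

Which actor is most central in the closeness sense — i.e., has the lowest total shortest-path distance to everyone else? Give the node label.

5

Farness (sum of distances to all others) for each node — 0:16, 1:16, 2:17, 3:16, 4:16, 5:9, 6:17, 7:16, 8:16, 9:17.
The smallest farness is 9, for 5, so 5 has the highest closeness.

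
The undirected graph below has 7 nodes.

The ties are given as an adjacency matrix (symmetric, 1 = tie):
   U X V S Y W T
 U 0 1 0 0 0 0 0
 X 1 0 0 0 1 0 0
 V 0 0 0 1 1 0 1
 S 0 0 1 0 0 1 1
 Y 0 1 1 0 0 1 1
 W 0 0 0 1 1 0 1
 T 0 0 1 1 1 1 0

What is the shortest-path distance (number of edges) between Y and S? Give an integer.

One shortest route is Y – V – S, which uses 2 edges, and Y and S are not directly tied, so nothing shorter exists. So d(Y,S) = 2.

2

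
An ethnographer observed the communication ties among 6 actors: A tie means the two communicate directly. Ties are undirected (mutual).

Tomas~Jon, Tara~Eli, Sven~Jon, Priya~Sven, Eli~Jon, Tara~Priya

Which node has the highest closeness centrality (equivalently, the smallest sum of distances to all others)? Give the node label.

Farness (sum of distances to all others) for each node — Eli:8, Jon:7, Priya:9, Sven:8, Tara:9, Tomas:11.
The smallest farness is 7, for Jon, so Jon has the highest closeness.

Jon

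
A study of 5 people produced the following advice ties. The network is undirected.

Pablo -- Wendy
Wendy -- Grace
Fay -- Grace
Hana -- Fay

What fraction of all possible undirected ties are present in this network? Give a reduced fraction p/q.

There are 4 edges and 5 nodes, so the maximum possible is C(5,2) = 10.
Density = 4/10 = 2/5.

2/5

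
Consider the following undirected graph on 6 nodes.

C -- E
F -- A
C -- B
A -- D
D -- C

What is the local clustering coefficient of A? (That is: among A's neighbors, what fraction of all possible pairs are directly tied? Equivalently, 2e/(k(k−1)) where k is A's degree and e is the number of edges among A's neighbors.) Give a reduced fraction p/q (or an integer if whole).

0

A's neighbors: D and F (k = 2).
Possible neighbor pairs: C(2,2) = 1. Edges among them: none → e = 0.
Clustering(A) = 0/1.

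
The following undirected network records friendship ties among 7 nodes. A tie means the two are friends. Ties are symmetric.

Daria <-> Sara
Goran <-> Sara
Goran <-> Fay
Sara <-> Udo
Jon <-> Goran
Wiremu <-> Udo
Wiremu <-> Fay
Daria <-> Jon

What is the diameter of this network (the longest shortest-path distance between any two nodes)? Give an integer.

3

Eccentricity of each node (its greatest distance to any other): Daria:3, Fay:3, Goran:2, Jon:3, Sara:2, Udo:3, Wiremu:3.
The maximum eccentricity is 3, realized for instance by the pair Udo–Jon via Udo – Sara – Goran – Jon. So the diameter is 3.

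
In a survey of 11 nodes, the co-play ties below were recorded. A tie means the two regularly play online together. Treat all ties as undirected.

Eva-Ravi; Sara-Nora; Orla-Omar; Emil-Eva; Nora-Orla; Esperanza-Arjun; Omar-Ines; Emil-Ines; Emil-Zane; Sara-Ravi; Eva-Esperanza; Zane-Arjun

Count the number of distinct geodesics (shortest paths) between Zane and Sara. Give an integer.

The shortest distance is 4, and the only length-4 path is Zane–Emil–Eva–Ravi–Sara. So there is exactly 1 shortest path.

1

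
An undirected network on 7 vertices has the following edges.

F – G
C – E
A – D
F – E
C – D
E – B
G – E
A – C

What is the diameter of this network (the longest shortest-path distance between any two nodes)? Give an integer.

Eccentricity of each node (its greatest distance to any other): A:3, B:3, C:2, D:3, E:2, F:3, G:3.
The maximum eccentricity is 3, realized for instance by the pair A–G via A – C – E – G. So the diameter is 3.

3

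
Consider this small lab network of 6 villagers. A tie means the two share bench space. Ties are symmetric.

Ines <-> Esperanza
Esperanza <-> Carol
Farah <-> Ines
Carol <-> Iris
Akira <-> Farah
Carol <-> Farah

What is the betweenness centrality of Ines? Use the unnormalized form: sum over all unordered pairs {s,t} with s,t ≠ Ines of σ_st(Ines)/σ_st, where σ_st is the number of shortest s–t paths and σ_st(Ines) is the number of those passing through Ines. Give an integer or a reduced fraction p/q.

1

Pairs whose geodesics pass through Ines — Farah–Esperanza: 1/2; Esperanza–Akira: 1/2.
All other pairs contribute 0.
Summing the contributions gives betweenness(Ines) = 1.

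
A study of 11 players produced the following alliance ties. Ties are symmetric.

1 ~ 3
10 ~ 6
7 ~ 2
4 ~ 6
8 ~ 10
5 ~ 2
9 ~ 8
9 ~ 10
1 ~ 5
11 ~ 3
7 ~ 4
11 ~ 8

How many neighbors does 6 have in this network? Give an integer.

2

6 is directly tied to 4 and 10. That is 2 neighbors, so the degree of 6 is 2.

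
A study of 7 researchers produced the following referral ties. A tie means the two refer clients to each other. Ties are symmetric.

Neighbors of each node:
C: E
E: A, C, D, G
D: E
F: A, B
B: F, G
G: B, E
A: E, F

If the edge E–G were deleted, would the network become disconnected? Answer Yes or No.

Even without that edge, E still reaches G via E – A – F – B – G, so the network stays connected. Not a bridge.

No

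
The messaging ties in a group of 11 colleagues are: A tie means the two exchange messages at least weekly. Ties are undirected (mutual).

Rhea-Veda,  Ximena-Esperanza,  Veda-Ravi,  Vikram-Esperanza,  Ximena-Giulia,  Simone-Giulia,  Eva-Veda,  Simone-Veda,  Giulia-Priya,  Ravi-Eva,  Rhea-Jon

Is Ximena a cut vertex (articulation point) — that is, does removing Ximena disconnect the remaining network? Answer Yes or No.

Yes

Removing Ximena leaves {Eva, Giulia, Jon, Priya, Ravi, Rhea, Simone, and Veda} with no path to {Esperanza and Vikram}, so the network splits into 2 components. Ximena is a cut vertex.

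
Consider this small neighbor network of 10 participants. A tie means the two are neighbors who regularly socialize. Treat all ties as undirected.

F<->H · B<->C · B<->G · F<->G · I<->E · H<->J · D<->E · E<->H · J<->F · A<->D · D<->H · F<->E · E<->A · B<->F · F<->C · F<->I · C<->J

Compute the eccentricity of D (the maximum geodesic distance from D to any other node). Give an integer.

Distances from D: A:1, B:3, C:3, E:1, F:2, G:3, H:1, I:2, J:2.
The largest is 3 (to B, C, and G), so the eccentricity of D is 3.

3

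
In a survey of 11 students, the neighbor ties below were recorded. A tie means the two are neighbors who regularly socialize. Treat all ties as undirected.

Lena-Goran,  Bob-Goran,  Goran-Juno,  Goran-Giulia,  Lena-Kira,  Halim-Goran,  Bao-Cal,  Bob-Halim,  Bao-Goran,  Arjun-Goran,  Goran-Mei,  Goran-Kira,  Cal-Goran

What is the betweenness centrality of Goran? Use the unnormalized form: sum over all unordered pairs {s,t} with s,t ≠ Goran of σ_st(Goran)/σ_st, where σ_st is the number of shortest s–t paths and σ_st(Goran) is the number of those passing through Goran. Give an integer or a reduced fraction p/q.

Pairs whose geodesics pass through Goran — Mei–Halim: 1; Mei–Bob: 1; Mei–Giulia: 1; Mei–Juno: 1; Mei–Arjun: 1; Mei–Bao: 1; Mei–Lena: 1; Mei–Kira: 1; Mei–Cal: 1; Halim–Giulia: 1; Halim–Juno: 1; Halim–Arjun: 1; Halim–Bao: 1; Halim–Lena: 1 … (+28 more pairs).
All other pairs contribute 0.
Summing the contributions gives betweenness(Goran) = 42.

42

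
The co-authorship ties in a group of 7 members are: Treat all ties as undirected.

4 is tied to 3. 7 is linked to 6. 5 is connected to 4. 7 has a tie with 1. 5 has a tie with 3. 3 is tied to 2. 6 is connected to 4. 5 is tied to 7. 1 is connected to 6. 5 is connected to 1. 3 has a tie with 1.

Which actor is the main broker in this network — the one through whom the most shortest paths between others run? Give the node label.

Unnormalized betweenness of each node: 1:7/3, 2:0, 3:16/3, 4:4/3, 5:11/6, 6:5/6, 7:1/3.
3 has the largest value, 16/3, making it the main broker — the node through which the most shortest paths run.

3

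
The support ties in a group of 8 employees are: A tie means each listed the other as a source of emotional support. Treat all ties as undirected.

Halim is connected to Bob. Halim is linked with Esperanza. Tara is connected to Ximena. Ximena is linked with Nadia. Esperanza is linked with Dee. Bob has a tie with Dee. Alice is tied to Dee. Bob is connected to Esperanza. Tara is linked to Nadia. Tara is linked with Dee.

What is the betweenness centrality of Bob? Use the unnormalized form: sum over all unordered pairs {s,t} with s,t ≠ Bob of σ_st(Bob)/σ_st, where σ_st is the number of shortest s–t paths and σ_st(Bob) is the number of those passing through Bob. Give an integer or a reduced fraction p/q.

5/2

Pairs whose geodesics pass through Bob — Nadia–Halim: 1/2; Tara–Halim: 1/2; Ximena–Halim: 1/2; Dee–Halim: 1/2; Alice–Halim: 1/2.
All other pairs contribute 0.
Summing the contributions gives betweenness(Bob) = 5/2.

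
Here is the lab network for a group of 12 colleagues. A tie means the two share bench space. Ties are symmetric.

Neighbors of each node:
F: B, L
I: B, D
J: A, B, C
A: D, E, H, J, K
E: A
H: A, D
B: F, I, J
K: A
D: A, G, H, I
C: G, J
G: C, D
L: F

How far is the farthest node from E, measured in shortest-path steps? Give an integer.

Distances from E: A:1, B:3, C:3, D:2, F:4, G:3, H:2, I:3, J:2, K:2, L:5.
The largest is 5 (to L), so the eccentricity of E is 5.

5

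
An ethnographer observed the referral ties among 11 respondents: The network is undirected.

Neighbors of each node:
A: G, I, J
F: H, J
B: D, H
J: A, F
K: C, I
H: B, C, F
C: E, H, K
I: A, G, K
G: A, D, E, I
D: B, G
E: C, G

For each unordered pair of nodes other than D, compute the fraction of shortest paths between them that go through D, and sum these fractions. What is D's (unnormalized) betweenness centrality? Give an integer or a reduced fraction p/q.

4

Pairs whose geodesics pass through D — E–B: 1/2; I–B: 1; A–B: 1; H–G: 1/2; B–G: 1.
All other pairs contribute 0.
Summing the contributions gives betweenness(D) = 4.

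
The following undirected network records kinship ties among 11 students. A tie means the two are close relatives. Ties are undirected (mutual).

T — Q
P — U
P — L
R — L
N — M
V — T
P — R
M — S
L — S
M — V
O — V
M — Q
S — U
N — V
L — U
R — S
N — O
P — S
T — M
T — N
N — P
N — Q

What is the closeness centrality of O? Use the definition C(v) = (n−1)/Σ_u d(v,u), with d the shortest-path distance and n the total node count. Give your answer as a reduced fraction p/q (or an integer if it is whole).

Distances from O: L:3, M:2, N:1, P:2, Q:2, R:3, S:3, T:2, U:3, V:1. Sum = 22.
n = 11, so closeness = 10/22 = 5/11.

5/11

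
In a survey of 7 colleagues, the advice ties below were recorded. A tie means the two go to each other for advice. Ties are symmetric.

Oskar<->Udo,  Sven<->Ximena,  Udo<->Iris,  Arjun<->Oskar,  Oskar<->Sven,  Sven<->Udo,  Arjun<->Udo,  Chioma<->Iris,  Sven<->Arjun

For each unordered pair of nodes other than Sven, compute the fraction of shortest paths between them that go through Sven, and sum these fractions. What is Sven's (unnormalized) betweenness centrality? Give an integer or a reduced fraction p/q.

5

Pairs whose geodesics pass through Sven — Oskar–Ximena: 1; Ximena–Arjun: 1; Ximena–Udo: 1; Ximena–Iris: 1; Ximena–Chioma: 1.
All other pairs contribute 0.
Summing the contributions gives betweenness(Sven) = 5.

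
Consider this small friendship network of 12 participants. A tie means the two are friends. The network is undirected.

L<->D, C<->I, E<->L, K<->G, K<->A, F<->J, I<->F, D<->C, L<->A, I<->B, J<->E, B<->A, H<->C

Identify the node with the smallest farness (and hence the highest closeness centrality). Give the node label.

Farness (sum of distances to all others) for each node — A:24, B:25, C:27, D:26, E:28, F:29, G:42, H:37, I:24, J:31, K:32, L:23.
The smallest farness is 23, for L, so L has the highest closeness.

L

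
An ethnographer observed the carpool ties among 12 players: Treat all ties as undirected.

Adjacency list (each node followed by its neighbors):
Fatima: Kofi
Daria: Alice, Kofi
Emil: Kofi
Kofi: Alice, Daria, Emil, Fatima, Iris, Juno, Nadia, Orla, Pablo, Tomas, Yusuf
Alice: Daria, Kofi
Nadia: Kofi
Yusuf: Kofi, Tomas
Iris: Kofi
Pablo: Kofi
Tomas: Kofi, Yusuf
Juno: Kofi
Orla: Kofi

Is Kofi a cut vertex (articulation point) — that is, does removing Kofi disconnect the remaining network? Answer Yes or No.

Removing Kofi leaves {Nadia} with no path to {Orla}, so the network splits into 9 components. Kofi is a cut vertex.

Yes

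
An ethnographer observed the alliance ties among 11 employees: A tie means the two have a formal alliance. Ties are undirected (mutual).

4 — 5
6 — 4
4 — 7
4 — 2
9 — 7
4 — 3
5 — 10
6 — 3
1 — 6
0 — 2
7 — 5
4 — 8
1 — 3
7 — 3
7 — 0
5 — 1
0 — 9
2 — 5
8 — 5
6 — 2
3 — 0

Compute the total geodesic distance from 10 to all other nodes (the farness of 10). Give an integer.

Distances from 10: 0:3, 1:2, 2:2, 3:3, 4:2, 5:1, 6:3, 7:2, 8:2, 9:3.
Sum = 3 + 2 + 2 + 3 + 2 + 1 + 3 + 2 + 2 + 3 = 23.

23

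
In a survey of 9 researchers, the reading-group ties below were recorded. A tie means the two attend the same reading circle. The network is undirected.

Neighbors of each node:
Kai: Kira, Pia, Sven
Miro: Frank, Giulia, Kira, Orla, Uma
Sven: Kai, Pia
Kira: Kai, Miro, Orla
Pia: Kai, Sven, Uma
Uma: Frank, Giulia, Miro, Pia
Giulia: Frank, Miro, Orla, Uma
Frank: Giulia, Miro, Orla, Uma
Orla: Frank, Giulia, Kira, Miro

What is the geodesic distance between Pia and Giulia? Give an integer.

One shortest route is Pia – Uma – Giulia, which uses 2 edges, and Pia and Giulia are not directly tied, so nothing shorter exists. So d(Pia,Giulia) = 2.

2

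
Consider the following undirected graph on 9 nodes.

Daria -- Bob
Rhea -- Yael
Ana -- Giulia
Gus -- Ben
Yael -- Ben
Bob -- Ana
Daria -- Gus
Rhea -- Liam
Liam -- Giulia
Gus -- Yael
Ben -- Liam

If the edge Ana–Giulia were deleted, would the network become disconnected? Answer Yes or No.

Even without that edge, Ana still reaches Giulia via Ana – Bob – Daria – Gus – Ben – Liam – Giulia, so the network stays connected. Not a bridge.

No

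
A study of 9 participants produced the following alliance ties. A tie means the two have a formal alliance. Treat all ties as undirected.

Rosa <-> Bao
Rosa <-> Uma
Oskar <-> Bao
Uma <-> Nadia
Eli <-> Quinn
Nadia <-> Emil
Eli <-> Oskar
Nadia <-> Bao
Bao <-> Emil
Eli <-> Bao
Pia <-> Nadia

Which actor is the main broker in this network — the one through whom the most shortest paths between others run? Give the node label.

Bao

Unnormalized betweenness of each node: Bao:17, Eli:7, Emil:0, Nadia:10, Oskar:0, Pia:0, Quinn:0, Rosa:2, Uma:1.
Bao has the largest value, 17, making it the main broker — the node through which the most shortest paths run.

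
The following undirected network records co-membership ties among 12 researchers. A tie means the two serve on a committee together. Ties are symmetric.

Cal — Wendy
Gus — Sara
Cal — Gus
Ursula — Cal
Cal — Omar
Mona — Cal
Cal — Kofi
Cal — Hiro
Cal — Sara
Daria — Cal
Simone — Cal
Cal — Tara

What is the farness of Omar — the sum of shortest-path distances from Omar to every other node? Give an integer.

Distances from Omar: Cal:1, Daria:2, Gus:2, Hiro:2, Kofi:2, Mona:2, Sara:2, Simone:2, Tara:2, Ursula:2, Wendy:2.
Sum = 1 + 2 + 2 + 2 + 2 + 2 + 2 + 2 + 2 + 2 + 2 = 21.

21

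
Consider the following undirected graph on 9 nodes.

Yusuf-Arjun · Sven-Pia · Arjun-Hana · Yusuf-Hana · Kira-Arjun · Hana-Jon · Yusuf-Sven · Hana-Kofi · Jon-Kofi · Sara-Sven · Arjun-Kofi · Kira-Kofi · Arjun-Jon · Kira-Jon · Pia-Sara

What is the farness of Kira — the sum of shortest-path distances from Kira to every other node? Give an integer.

Distances from Kira: Arjun:1, Hana:2, Jon:1, Kofi:1, Pia:4, Sara:4, Sven:3, Yusuf:2.
Sum = 1 + 2 + 1 + 1 + 4 + 4 + 3 + 2 = 18.

18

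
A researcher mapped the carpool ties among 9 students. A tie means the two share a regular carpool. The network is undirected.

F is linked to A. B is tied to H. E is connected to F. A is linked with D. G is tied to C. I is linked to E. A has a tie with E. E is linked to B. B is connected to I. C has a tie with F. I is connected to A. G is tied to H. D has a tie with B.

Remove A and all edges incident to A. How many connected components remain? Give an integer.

1

A's neighbors (D, E, F, and I) remain reachable from one another through other ties, so the rest of the network stays in one piece.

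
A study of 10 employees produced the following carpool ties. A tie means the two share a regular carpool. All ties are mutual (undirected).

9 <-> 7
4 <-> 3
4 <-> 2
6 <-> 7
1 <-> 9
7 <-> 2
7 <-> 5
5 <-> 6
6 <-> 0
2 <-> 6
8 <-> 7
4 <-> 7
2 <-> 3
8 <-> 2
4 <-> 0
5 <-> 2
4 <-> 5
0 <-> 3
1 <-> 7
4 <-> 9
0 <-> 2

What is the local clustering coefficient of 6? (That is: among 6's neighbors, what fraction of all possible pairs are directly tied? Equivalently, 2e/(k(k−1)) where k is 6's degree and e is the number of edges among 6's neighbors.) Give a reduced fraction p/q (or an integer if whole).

6's neighbors: 0, 2, 5, and 7 (k = 4).
Possible neighbor pairs: C(4,2) = 6. Edges among them: 0–2, 2–5, 2–7, 5–7 → e = 4.
Clustering(6) = 4/6 = 2/3.

2/3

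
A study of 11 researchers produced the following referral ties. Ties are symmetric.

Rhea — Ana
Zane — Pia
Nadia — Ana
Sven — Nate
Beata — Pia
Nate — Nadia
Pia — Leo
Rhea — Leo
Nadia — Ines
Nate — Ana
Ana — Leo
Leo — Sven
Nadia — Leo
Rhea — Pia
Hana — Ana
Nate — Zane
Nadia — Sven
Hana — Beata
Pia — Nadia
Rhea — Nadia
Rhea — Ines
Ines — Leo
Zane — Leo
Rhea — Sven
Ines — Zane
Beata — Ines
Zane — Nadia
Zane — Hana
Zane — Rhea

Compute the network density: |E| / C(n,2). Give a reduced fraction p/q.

There are 29 edges and 11 nodes, so the maximum possible is C(11,2) = 55.
Density = 29/55.

29/55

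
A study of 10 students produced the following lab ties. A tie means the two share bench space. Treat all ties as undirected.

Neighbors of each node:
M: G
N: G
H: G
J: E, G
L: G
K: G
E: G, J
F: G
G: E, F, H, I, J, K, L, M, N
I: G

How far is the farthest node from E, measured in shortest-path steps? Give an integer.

2

Distances from E: F:2, G:1, H:2, I:2, J:1, K:2, L:2, M:2, N:2.
The largest is 2 (to F, M, L, I, K, H, and N), so the eccentricity of E is 2.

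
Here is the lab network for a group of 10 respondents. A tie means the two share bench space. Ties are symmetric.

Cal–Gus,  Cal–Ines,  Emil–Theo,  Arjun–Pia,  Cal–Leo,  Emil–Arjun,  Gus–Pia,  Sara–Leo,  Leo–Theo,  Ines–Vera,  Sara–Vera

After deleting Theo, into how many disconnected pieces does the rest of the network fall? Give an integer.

Theo's neighbors (Emil and Leo) remain reachable from one another through other ties, so the rest of the network stays in one piece.

1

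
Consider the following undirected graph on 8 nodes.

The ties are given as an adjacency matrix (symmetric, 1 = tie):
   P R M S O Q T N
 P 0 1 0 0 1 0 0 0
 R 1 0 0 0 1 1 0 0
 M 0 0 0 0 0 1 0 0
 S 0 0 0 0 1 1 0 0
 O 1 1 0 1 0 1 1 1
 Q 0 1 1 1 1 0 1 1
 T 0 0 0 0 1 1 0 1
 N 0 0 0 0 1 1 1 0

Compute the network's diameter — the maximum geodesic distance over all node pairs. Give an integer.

Eccentricity of each node (its greatest distance to any other): M:3, N:2, O:2, P:3, Q:2, R:2, S:2, T:2.
The maximum eccentricity is 3, realized for instance by the pair P–M via P – R – Q – M. So the diameter is 3.

3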